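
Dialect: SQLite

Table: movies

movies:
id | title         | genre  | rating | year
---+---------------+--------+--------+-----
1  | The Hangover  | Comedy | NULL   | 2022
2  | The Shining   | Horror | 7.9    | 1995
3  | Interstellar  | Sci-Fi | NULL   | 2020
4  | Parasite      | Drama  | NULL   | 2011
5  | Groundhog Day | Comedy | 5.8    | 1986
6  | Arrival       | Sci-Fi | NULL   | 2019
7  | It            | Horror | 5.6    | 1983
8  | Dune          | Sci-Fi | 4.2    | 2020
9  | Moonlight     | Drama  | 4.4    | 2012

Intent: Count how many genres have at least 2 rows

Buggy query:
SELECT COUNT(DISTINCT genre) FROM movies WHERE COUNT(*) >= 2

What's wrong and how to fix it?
Bug: COUNT(*) cannot appear in WHERE; the per-group count doesn't exist yet

Fix: Use a subquery that GROUPs and filters with HAVING, then count its rows

Corrected query:
SELECT COUNT(*) FROM (SELECT genre FROM movies GROUP BY genre HAVING COUNT(*) >= 2)

Result:
COUNT(*)
--------
4       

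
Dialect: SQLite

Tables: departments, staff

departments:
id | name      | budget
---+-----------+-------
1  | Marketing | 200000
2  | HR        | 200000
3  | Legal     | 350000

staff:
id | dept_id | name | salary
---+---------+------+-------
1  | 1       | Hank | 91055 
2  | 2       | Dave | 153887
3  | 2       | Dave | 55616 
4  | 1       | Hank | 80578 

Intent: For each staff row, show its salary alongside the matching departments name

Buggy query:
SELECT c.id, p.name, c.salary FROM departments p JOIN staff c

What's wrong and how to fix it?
Bug: Missing join condition: each staff row is matched to all departments rows instead of just its own

Fix: Add ON c.dept_id = p.id to the JOIN

Corrected query:
SELECT c.id, p.name, c.salary FROM departments p JOIN staff c ON c.dept_id = p.id

Result:
id | name      | salary
---+-----------+-------
1  | Marketing | 91055 
2  | HR        | 153887
3  | HR        | 55616 
4  | Marketing | 80578 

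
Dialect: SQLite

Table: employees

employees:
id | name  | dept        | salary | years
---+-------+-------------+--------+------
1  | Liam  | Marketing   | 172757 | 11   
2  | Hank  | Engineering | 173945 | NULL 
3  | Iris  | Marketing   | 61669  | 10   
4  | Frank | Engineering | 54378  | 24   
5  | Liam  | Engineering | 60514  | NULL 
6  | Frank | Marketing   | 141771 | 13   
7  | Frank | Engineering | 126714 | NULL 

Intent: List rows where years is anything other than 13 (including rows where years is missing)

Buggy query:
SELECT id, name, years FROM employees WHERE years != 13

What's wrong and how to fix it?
Bug: Inequality against NULL is unknown, not true; rows with NULL are dropped

Fix: Add an explicit OR years IS NULL to include the missing-value rows

Corrected query:
SELECT id, name, years FROM employees WHERE years != 13 OR years IS NULL

Result:
id | name  | years
---+-------+------
1  | Liam  | 11   
2  | Hank  | NULL 
3  | Iris  | 10   
4  | Frank | 24   
5  | Liam  | NULL 
7  | Frank | NULL 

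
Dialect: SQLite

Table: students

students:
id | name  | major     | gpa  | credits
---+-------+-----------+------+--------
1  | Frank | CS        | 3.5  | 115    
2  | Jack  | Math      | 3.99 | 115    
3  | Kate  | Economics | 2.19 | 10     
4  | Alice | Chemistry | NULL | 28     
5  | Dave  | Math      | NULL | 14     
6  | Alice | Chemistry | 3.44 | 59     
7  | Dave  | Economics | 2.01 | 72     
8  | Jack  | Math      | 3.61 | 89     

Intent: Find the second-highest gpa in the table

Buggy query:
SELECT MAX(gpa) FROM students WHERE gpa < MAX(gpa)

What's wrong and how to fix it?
Bug: MAX(gpa) on the right of the comparison is an aggregate-in-WHERE error

Fix: Put the inner MAX in a scalar subquery

Corrected query:
SELECT MAX(gpa) FROM students WHERE gpa < (SELECT MAX(gpa) FROM students)

Result:
MAX(gpa)
--------
3.61    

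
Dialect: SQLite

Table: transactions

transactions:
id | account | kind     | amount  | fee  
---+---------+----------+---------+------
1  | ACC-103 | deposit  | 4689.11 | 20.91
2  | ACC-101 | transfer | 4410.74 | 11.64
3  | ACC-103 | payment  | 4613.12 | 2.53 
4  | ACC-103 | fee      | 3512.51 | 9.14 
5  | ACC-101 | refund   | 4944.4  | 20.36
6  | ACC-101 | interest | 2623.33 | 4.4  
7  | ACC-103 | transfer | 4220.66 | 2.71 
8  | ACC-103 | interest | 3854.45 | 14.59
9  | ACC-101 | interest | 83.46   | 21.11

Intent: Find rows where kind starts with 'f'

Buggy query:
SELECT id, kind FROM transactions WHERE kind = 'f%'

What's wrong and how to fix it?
Bug: '=' compares the literal string including the % character; pattern matching needs LIKE

Fix: Use LIKE for wildcard pattern matching

Corrected query:
SELECT id, kind FROM transactions WHERE kind LIKE 'f%'

Result:
id | kind
---+-----
4  | fee 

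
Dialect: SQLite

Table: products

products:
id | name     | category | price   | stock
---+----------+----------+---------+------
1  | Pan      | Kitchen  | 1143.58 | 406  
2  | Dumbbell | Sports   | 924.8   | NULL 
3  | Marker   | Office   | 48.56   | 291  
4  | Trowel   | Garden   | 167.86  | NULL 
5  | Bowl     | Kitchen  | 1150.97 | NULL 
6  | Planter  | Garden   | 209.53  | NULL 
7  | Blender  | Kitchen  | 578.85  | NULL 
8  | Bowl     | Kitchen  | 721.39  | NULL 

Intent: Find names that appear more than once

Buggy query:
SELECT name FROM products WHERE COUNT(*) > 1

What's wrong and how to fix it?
Bug: WHERE can't reference COUNT(*); aggregates are computed after WHERE

Fix: Group first, then use HAVING for the count condition

Corrected query:
SELECT name FROM products GROUP BY name HAVING COUNT(*) > 1

Result:
name
----
Bowl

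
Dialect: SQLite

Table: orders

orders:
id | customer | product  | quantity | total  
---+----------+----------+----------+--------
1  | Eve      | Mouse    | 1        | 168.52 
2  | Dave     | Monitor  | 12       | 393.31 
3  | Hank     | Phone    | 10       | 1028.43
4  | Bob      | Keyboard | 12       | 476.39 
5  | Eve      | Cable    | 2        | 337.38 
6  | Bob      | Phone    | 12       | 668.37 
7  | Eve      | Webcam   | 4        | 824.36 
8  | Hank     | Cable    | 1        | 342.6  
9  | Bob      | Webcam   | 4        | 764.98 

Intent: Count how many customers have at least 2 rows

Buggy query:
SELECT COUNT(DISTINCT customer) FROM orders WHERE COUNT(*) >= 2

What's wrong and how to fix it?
Bug: WHERE filters individual rows, not groups, so a group-level COUNT is invalid there

Fix: Use a subquery that GROUPs and filters with HAVING, then count its rows

Corrected query:
SELECT COUNT(*) FROM (SELECT customer FROM orders GROUP BY customer HAVING COUNT(*) >= 2)

Result:
COUNT(*)
--------
3       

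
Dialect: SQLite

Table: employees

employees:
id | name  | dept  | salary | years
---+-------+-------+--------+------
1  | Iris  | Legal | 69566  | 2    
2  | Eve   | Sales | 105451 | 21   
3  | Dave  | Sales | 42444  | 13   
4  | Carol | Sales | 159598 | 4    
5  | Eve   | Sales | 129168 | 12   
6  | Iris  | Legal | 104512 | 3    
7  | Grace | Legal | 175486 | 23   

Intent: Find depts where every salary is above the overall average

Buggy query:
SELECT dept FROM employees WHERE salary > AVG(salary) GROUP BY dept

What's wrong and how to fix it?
Bug: AVG() is an aggregate; it can't sit directly in WHERE

Fix: Compute the overall average in a scalar subquery and compare each group's MIN against it in HAVING

Corrected query:
SELECT dept FROM employees GROUP BY dept HAVING MIN(salary) > (SELECT AVG(salary) FROM employees)

Result:
(no rows)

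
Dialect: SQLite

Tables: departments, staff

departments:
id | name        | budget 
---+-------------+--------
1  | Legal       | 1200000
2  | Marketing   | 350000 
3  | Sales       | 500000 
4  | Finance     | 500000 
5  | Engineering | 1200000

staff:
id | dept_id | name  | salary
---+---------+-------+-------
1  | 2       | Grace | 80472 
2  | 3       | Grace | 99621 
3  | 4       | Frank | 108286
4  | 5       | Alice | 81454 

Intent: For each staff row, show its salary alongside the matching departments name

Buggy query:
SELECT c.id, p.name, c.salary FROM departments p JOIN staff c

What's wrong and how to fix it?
Bug: JOIN with no ON clause produces a cartesian product; every staff row pairs with every departments row

Fix: Specify the join condition linking the foreign key to the parent id

Corrected query:
SELECT c.id, p.name, c.salary FROM departments p JOIN staff c ON c.dept_id = p.id

Result:
id | name        | salary
---+-------------+-------
1  | Marketing   | 80472 
2  | Sales       | 99621 
3  | Finance     | 108286
4  | Engineering | 81454 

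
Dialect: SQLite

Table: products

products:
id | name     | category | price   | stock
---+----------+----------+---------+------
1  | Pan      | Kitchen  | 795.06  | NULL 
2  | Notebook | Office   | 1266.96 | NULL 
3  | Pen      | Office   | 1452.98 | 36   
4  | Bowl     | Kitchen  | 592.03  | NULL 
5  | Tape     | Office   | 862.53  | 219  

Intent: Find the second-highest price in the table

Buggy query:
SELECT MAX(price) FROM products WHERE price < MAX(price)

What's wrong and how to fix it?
Bug: The inner MAX is an aggregate inside WHERE, which is not allowed

Fix: Put the inner MAX in a scalar subquery

Corrected query:
SELECT MAX(price) FROM products WHERE price < (SELECT MAX(price) FROM products)

Result:
MAX(price)
----------
1266.96   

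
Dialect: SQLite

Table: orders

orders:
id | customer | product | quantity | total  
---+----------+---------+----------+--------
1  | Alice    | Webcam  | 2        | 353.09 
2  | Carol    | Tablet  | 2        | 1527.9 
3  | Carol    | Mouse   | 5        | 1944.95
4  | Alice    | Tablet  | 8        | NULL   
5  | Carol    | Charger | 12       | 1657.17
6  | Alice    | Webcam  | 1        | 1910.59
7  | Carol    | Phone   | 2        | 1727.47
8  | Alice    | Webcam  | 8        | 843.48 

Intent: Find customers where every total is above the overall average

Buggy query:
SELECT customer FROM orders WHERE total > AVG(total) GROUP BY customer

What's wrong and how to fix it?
Bug: AVG() is an aggregate; it can't sit directly in WHERE

Fix: Use a subquery for AVG and a HAVING MIN(...) filter so the condition holds for every row in the group

Corrected query:
SELECT customer FROM orders GROUP BY customer HAVING MIN(total) > (SELECT AVG(total) FROM orders)

Result:
customer
--------
Carol   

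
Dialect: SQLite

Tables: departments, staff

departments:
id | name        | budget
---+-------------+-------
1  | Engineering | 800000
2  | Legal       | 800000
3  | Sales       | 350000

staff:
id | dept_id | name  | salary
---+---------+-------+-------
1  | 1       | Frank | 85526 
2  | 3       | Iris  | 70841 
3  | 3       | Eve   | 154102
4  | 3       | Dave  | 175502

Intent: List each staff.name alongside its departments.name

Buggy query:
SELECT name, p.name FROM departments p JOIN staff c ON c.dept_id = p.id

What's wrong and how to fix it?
Bug: Both tables have a 'name' column; the unqualified reference is ambiguous

Fix: Qualify the column with its table alias (c.name)

Corrected query:
SELECT c.name, p.name FROM departments p JOIN staff c ON c.dept_id = p.id

Result:
name  | name       
------+------------
Frank | Engineering
Iris  | Sales      
Eve   | Sales      
Dave  | Sales      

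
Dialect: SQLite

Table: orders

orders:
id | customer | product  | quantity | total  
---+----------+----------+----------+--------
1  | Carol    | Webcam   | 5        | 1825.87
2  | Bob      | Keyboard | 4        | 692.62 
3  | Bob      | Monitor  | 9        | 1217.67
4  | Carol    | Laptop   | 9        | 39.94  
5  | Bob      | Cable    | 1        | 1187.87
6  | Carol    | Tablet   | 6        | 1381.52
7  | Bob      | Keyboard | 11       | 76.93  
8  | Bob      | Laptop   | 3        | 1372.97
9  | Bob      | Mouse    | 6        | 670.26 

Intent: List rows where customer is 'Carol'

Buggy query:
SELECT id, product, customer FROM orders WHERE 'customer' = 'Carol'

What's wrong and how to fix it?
Bug: Single quotes denote string literals in SQL; the column name is being compared as a constant string

Fix: Remove the quotes around the column name (or use double quotes for an identifier)

Corrected query:
SELECT id, product, customer FROM orders WHERE customer = 'Carol'

Result:
id | product | customer
---+---------+---------
1  | Webcam  | Carol   
4  | Laptop  | Carol   
6  | Tablet  | Carol   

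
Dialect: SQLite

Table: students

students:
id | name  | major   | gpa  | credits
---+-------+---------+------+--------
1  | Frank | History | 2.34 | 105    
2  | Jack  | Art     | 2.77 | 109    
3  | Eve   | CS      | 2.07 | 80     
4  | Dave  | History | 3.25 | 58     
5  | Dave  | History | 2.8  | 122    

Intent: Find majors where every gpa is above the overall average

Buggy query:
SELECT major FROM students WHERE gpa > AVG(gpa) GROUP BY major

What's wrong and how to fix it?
Bug: WHERE evaluates per row before aggregation, so AVG() is unavailable

Fix: Use a subquery for AVG and a HAVING MIN(...) filter so the condition holds for every row in the group

Corrected query:
SELECT major FROM students GROUP BY major HAVING MIN(gpa) > (SELECT AVG(gpa) FROM students)

Result:
major
-----
Art  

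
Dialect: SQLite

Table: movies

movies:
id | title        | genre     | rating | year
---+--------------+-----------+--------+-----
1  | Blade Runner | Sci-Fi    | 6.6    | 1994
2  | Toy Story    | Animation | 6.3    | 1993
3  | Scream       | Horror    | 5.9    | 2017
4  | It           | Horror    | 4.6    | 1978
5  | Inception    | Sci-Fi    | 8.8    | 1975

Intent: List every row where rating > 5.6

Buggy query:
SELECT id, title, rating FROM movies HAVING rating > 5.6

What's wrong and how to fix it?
Bug: HAVING filters the output of aggregation, but this query has no GROUP BY and no aggregate functions, so SQLite rejects it (HAVING clause on a non-aggregate query); the condition here is per row

Fix: Use WHERE for row-level filtering

Corrected query:
SELECT id, title, rating FROM movies WHERE rating > 5.6

Result:
id | title        | rating
---+--------------+-------
1  | Blade Runner | 6.6   
2  | Toy Story    | 6.3   
3  | Scream       | 5.9   
5  | Inception    | 8.8   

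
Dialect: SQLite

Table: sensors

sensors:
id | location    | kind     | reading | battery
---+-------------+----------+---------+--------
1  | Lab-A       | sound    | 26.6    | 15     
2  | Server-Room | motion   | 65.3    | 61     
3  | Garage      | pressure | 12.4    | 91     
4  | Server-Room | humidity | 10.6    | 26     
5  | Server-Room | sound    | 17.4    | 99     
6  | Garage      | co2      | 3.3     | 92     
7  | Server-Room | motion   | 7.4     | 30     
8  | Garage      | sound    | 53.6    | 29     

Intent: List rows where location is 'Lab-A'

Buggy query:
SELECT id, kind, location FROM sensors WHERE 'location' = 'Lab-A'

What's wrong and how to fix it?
Bug: Single quotes denote string literals in SQL; the column name is being compared as a constant string

Fix: Remove the quotes around the column name (or use double quotes for an identifier)

Corrected query:
SELECT id, kind, location FROM sensors WHERE location = 'Lab-A'

Result:
id | kind  | location
---+-------+---------
1  | sound | Lab-A   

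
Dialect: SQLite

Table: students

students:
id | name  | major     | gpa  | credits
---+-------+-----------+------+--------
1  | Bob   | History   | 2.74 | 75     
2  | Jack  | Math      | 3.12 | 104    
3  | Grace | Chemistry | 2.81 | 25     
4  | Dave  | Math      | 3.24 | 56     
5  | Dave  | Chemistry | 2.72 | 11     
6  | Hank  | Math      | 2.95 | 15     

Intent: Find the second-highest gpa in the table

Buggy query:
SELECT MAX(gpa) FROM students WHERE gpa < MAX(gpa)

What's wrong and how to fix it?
Bug: The inner MAX is an aggregate inside WHERE, which is not allowed

Fix: Put the inner MAX in a scalar subquery

Corrected query:
SELECT MAX(gpa) FROM students WHERE gpa < (SELECT MAX(gpa) FROM students)

Result:
MAX(gpa)
--------
3.12    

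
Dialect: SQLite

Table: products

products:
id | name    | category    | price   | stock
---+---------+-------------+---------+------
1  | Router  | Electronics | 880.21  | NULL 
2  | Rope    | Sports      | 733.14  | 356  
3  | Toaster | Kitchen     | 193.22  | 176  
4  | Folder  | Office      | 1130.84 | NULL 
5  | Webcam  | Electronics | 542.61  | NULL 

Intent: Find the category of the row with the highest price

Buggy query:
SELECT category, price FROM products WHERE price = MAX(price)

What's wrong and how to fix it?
Bug: MAX(price) is an aggregate and cannot be used directly in WHERE

Fix: Wrap MAX in a scalar subquery so WHERE compares against a single value

Corrected query:
SELECT category, price FROM products WHERE price = (SELECT MAX(price) FROM products)

Result:
category | price  
---------+--------
Office   | 1130.84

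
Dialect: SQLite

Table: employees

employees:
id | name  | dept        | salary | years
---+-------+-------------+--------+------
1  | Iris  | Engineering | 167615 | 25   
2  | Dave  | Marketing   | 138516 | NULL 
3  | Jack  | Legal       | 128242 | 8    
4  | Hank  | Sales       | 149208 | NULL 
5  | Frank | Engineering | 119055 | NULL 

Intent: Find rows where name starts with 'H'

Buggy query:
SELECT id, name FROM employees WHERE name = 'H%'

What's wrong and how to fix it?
Bug: '=' compares the literal string including the % character; pattern matching needs LIKE

Fix: Use LIKE for wildcard pattern matching

Corrected query:
SELECT id, name FROM employees WHERE name LIKE 'H%'

Result:
id | name
---+-----
4  | Hank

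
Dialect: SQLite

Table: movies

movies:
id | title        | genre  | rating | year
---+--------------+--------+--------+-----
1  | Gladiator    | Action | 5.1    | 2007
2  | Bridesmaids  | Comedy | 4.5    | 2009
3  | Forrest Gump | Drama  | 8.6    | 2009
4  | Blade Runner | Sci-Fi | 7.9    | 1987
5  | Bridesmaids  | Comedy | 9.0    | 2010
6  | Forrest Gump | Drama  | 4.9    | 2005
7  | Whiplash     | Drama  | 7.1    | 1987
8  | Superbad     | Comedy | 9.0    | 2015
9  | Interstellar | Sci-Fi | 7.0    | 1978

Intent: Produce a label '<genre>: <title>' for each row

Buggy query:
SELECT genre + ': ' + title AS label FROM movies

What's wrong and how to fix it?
Bug: SQLite uses || for string concatenation; + coerces text to numbers (yielding 0)

Fix: Use the || operator for string concatenation

Corrected query:
SELECT genre || ': ' || title AS label FROM movies

Result:
label               
--------------------
Action: Gladiator   
Comedy: Bridesmaids 
Drama: Forrest Gump 
Sci-Fi: Blade Runner
Comedy: Bridesmaids 
Drama: Forrest Gump 
Drama: Whiplash     
Comedy: Superbad    
Sci-Fi: Interstellar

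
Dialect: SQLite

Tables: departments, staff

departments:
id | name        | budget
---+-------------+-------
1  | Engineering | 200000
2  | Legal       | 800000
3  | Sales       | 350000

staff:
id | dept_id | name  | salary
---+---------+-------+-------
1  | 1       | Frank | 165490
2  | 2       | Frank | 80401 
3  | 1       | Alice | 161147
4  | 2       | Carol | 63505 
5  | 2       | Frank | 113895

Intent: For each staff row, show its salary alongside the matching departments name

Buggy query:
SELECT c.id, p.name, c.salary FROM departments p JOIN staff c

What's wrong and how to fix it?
Bug: JOIN with no ON clause produces a cartesian product; every staff row pairs with every departments row

Fix: Add ON c.dept_id = p.id to the JOIN

Corrected query:
SELECT c.id, p.name, c.salary FROM departments p JOIN staff c ON c.dept_id = p.id

Result:
id | name        | salary
---+-------------+-------
1  | Engineering | 165490
2  | Legal       | 80401 
3  | Engineering | 161147
4  | Legal       | 63505 
5  | Legal       | 113895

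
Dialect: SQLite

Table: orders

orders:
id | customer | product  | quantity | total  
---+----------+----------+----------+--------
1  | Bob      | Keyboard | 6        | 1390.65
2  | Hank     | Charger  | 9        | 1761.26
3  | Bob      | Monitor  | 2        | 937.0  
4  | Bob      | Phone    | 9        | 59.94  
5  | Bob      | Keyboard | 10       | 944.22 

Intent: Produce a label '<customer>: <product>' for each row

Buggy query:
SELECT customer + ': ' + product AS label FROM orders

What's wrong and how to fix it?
Bug: '+' is numeric addition; on text columns SQLite converts them to 0 instead of concatenating

Fix: Replace + with || to concatenate text

Corrected query:
SELECT customer || ': ' || product AS label FROM orders

Result:
label        
-------------
Bob: Keyboard
Hank: Charger
Bob: Monitor 
Bob: Phone   
Bob: Keyboard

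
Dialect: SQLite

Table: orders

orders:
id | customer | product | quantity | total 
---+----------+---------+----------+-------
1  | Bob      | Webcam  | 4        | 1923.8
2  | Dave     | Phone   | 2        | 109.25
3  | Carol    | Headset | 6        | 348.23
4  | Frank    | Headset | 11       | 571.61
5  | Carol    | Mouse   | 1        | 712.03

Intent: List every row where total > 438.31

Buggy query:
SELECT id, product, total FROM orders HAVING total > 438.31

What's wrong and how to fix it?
Bug: This is a non-aggregate query (no GROUP BY, no aggregates), so in SQLite the HAVING clause is invalid here; a row-level condition belongs in WHERE

Fix: Use WHERE for row-level filtering

Corrected query:
SELECT id, product, total FROM orders WHERE total > 438.31

Result:
id | product | total 
---+---------+-------
1  | Webcam  | 1923.8
4  | Headset | 571.61
5  | Mouse   | 712.03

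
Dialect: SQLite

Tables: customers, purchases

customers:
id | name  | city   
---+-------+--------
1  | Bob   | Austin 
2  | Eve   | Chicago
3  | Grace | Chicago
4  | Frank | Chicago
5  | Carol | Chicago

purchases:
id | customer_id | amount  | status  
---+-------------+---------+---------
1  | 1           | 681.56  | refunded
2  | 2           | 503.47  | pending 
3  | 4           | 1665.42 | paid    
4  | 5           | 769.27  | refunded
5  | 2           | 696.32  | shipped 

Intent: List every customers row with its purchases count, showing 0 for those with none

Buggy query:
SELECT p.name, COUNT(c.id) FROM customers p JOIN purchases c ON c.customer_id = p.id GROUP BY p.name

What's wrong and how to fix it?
Bug: INNER JOIN drops customers rows that have no matching purchases rows

Fix: Switch to LEFT JOIN to retain unmatched parent rows

Corrected query:
SELECT p.name, COUNT(c.id) FROM customers p LEFT JOIN purchases c ON c.customer_id = p.id GROUP BY p.name

Result:
name  | COUNT(c.id)
------+------------
Bob   | 1          
Carol | 1          
Eve   | 2          
Frank | 1          
Grace | 0          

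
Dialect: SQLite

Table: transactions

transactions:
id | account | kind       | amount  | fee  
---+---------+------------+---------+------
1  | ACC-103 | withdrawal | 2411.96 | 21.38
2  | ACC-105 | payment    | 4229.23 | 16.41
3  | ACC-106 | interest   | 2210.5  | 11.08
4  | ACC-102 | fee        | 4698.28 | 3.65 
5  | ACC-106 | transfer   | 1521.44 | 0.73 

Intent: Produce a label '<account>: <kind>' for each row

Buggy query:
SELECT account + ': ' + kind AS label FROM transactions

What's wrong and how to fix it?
Bug: SQLite uses || for string concatenation; + coerces text to numbers (yielding 0)

Fix: Use the || operator for string concatenation

Corrected query:
SELECT account || ': ' || kind AS label FROM transactions

Result:
label              
-------------------
ACC-103: withdrawal
ACC-105: payment   
ACC-106: interest  
ACC-102: fee       
ACC-106: transfer  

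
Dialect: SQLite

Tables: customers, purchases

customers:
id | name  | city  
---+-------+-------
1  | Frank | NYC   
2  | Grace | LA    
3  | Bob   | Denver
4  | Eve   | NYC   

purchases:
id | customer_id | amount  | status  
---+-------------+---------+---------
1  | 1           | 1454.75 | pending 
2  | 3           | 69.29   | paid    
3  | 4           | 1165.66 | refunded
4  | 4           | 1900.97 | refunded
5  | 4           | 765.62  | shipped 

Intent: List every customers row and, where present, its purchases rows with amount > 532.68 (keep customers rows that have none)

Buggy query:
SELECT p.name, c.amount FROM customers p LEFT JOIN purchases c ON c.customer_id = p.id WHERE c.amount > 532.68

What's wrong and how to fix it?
Bug: A WHERE condition on the right-hand table after LEFT JOIN drops unmatched parents

Fix: Move the right-table condition into the ON clause so unmatched parents are kept

Corrected query:
SELECT p.name, c.amount FROM customers p LEFT JOIN purchases c ON c.customer_id = p.id AND c.amount > 532.68

Result:
name  | amount 
------+--------
Frank | 1454.75
Grace | NULL   
Bob   | NULL   
Eve   | 765.62 
Eve   | 1165.66
Eve   | 1900.97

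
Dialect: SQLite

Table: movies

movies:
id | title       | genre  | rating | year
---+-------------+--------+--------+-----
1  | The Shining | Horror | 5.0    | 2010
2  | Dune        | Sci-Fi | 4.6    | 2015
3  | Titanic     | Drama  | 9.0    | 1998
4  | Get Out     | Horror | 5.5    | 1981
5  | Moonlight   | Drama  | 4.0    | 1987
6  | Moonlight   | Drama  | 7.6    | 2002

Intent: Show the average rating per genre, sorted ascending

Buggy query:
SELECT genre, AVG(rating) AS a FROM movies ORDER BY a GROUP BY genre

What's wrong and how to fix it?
Bug: ORDER BY appears before GROUP BY; SQL clause order requires GROUP BY first

Fix: Move ORDER BY to the end, after GROUP BY

Corrected query:
SELECT genre, AVG(rating) AS a FROM movies GROUP BY genre ORDER BY a

Result:
genre  | a       
-------+---------
Sci-Fi | 4.6     
Horror | 5.25    
Drama  | 6.866667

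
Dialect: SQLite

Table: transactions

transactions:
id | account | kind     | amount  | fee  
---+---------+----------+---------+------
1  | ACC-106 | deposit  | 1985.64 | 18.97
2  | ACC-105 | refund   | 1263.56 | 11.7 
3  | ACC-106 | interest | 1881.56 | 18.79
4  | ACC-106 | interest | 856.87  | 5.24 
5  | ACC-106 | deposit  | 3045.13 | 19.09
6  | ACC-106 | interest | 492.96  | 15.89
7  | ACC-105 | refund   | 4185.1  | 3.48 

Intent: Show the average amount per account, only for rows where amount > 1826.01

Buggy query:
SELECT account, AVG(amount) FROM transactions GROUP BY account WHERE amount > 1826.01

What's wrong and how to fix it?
Bug: WHERE cannot follow GROUP BY

Fix: Place WHERE between FROM and GROUP BY

Corrected query:
SELECT account, AVG(amount) FROM transactions WHERE amount > 1826.01 GROUP BY account

Result:
account | AVG(amount)
--------+------------
ACC-105 | 4185.1     
ACC-106 | 2304.11    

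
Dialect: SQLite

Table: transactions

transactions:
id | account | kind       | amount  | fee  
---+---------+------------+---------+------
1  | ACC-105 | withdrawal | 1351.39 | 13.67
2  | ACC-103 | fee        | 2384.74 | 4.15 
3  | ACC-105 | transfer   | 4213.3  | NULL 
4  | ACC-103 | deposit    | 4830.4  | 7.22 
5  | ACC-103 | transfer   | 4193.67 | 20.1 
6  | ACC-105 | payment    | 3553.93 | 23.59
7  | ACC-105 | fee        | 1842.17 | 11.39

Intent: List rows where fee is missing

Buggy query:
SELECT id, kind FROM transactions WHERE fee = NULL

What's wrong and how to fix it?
Bug: '= NULL' is always unknown in SQL three-valued logic, so no rows match

Fix: Replace '= NULL' with 'IS NULL'

Corrected query:
SELECT id, kind FROM transactions WHERE fee IS NULL

Result:
id | kind    
---+---------
3  | transfer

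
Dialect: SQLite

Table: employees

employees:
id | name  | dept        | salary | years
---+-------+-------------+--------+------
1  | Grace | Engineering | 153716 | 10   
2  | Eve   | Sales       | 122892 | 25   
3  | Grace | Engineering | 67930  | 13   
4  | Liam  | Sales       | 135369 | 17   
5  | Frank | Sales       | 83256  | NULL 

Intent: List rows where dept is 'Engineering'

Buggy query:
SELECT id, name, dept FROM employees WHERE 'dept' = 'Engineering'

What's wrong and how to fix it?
Bug: 'dept' in single quotes is a string literal, not the column; the comparison is literal-vs-literal and never true

Fix: Reference the column as dept without single quotes

Corrected query:
SELECT id, name, dept FROM employees WHERE dept = 'Engineering'

Result:
id | name  | dept       
---+-------+------------
1  | Grace | Engineering
3  | Grace | Engineering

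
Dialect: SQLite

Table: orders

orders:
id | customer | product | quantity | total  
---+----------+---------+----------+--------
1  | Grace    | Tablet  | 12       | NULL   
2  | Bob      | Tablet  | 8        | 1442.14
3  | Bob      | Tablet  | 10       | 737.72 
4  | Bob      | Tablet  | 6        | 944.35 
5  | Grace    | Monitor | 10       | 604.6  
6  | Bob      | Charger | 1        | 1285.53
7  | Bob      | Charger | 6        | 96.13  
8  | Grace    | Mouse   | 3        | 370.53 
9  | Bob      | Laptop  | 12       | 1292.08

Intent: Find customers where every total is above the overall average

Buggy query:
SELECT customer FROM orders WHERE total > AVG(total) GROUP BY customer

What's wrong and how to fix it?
Bug: AVG() is an aggregate; it can't sit directly in WHERE

Fix: Use a subquery for AVG and a HAVING MIN(...) filter so the condition holds for every row in the group

Corrected query:
SELECT customer FROM orders GROUP BY customer HAVING MIN(total) > (SELECT AVG(total) FROM orders)

Result:
(no rows)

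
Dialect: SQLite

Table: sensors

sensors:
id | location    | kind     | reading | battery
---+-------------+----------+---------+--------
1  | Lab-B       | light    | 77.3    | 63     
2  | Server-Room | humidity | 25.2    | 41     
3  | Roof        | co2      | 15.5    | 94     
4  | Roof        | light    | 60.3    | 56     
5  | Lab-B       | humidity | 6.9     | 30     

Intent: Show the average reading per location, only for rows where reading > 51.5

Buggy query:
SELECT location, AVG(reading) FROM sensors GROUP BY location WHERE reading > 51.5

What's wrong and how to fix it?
Bug: Row-level WHERE must come before GROUP BY in the clause order

Fix: Place WHERE between FROM and GROUP BY

Corrected query:
SELECT location, AVG(reading) FROM sensors WHERE reading > 51.5 GROUP BY location

Result:
location | AVG(reading)
---------+-------------
Lab-B    | 77.3        
Roof     | 60.3        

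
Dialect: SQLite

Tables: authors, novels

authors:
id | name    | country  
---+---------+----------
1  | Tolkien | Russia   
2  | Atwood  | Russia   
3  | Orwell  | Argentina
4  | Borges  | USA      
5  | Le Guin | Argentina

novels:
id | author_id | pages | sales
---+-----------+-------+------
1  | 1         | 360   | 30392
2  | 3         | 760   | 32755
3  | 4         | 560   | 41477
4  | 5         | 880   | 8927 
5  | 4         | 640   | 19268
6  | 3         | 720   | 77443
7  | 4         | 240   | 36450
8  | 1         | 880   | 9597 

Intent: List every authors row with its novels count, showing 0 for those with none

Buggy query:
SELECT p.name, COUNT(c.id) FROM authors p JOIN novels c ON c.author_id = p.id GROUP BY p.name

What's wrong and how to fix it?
Bug: An inner join excludes parents with zero children

Fix: Switch to LEFT JOIN to retain unmatched parent rows

Corrected query:
SELECT p.name, COUNT(c.id) FROM authors p LEFT JOIN novels c ON c.author_id = p.id GROUP BY p.name

Result:
name    | COUNT(c.id)
--------+------------
Atwood  | 0          
Borges  | 3          
Le Guin | 1          
Orwell  | 2          
Tolkien | 2          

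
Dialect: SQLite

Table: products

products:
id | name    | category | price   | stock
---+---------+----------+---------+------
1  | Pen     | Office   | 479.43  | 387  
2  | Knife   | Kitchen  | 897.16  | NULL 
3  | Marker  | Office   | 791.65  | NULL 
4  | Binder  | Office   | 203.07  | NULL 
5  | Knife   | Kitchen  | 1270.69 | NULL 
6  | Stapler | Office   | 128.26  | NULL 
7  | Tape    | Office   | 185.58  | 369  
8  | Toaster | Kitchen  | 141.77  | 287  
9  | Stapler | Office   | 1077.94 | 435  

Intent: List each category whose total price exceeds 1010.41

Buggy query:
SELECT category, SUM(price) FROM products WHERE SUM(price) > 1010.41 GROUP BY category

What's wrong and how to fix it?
Bug: SUM(price) is an aggregate, but WHERE filters rows before aggregation

Fix: Use HAVING (which filters groups after aggregation) instead of WHERE

Corrected query:
SELECT category, SUM(price) FROM products GROUP BY category HAVING SUM(price) > 1010.41

Result:
category | SUM(price)
---------+-----------
Kitchen  | 2309.62   
Office   | 2865.93   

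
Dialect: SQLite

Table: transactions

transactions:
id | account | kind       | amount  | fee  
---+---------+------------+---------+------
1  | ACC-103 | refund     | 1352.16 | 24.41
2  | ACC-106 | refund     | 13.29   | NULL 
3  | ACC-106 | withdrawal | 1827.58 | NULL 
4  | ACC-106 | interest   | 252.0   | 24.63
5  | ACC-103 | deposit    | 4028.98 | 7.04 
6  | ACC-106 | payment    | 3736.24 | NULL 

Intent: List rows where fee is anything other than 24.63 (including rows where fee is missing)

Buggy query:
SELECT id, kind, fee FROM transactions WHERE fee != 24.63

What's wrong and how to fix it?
Bug: 'fee != 24.63' is unknown when fee is NULL, so NULL rows are silently excluded

Fix: Add an explicit OR fee IS NULL to include the missing-value rows

Corrected query:
SELECT id, kind, fee FROM transactions WHERE fee != 24.63 OR fee IS NULL

Result:
id | kind       | fee  
---+------------+------
1  | refund     | 24.41
2  | refund     | NULL 
3  | withdrawal | NULL 
5  | deposit    | 7.04 
6  | payment    | NULL 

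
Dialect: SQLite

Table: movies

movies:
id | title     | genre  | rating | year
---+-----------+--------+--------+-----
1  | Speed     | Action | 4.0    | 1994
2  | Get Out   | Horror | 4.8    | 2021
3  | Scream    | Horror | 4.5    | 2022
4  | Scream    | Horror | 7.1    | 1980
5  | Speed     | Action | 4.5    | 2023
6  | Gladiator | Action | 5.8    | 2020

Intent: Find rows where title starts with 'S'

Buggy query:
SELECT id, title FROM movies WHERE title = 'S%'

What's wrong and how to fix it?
Bug: '=' compares the literal string including the % character; pattern matching needs LIKE

Fix: Replace '=' with LIKE so 'S%' is treated as a pattern

Corrected query:
SELECT id, title FROM movies WHERE title LIKE 'S%'

Result:
id | title 
---+-------
1  | Speed 
3  | Scream
4  | Scream
5  | Speed 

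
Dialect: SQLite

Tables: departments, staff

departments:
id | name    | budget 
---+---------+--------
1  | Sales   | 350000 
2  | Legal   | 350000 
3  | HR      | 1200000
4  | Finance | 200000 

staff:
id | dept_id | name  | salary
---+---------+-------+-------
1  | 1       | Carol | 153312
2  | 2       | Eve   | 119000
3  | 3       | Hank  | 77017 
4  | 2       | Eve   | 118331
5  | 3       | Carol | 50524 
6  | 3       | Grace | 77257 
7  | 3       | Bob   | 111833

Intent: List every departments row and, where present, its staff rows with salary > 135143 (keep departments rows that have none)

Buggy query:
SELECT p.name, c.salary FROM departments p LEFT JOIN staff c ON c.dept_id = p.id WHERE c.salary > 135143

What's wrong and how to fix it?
Bug: A WHERE condition on the right-hand table after LEFT JOIN drops unmatched parents

Fix: Move the right-table condition into the ON clause so unmatched parents are kept

Corrected query:
SELECT p.name, c.salary FROM departments p LEFT JOIN staff c ON c.dept_id = p.id AND c.salary > 135143

Result:
name    | salary
--------+-------
Sales   | 153312
Legal   | NULL  
HR      | NULL  
Finance | NULL  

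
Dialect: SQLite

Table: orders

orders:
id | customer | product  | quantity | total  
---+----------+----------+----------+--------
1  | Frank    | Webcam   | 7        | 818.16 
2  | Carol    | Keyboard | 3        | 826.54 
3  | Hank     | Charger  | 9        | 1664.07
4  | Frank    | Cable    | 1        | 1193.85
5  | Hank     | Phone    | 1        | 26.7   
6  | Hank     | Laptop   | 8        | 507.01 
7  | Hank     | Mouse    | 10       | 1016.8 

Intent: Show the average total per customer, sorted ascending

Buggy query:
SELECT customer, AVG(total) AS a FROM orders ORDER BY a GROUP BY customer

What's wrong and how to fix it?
Bug: ORDER BY appears before GROUP BY; SQL clause order requires GROUP BY first

Fix: Move ORDER BY to the end, after GROUP BY

Corrected query:
SELECT customer, AVG(total) AS a FROM orders GROUP BY customer ORDER BY a

Result:
customer | a       
---------+---------
Hank     | 803.645 
Carol    | 826.54  
Frank    | 1006.005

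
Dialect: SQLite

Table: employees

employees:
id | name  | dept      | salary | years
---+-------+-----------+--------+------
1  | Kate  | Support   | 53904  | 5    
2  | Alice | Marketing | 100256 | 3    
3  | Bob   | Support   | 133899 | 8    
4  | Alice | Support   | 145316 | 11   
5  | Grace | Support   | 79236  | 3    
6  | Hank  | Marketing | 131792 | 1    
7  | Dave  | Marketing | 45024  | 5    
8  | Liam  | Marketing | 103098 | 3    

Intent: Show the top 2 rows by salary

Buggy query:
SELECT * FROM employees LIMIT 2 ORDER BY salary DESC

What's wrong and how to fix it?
Bug: ORDER BY cannot follow LIMIT; LIMIT is the final clause

Fix: Sort with ORDER BY, then apply LIMIT

Corrected query:
SELECT * FROM employees ORDER BY salary DESC LIMIT 2

Result:
id | name  | dept    | salary | years
---+-------+---------+--------+------
4  | Alice | Support | 145316 | 11   
3  | Bob   | Support | 133899 | 8    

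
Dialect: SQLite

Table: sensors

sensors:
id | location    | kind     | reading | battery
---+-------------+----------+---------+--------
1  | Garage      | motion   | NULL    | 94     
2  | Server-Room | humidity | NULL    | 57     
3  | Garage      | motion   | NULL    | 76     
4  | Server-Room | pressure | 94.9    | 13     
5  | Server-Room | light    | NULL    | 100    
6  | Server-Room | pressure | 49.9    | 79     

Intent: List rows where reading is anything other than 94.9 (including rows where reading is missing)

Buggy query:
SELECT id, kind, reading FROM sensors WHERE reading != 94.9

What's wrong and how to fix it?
Bug: 'reading != 94.9' is unknown when reading is NULL, so NULL rows are silently excluded

Fix: Add an explicit OR reading IS NULL to include the missing-value rows

Corrected query:
SELECT id, kind, reading FROM sensors WHERE reading != 94.9 OR reading IS NULL

Result:
id | kind     | reading
---+----------+--------
1  | motion   | NULL   
2  | humidity | NULL   
3  | motion   | NULL   
5  | light    | NULL   
6  | pressure | 49.9   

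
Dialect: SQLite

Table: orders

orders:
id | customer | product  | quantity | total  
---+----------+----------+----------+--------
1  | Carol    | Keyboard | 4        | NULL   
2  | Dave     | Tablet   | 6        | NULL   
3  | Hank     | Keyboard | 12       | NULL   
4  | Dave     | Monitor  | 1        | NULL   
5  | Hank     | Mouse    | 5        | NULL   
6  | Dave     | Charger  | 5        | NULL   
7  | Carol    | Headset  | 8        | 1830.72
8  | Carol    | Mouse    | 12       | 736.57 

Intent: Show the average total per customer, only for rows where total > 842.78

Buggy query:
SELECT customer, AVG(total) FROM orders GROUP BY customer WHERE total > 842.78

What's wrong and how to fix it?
Bug: Row-level WHERE must come before GROUP BY in the clause order

Fix: Move the WHERE clause before GROUP BY

Corrected query:
SELECT customer, AVG(total) FROM orders WHERE total > 842.78 GROUP BY customer

Result:
customer | AVG(total)
---------+-----------
Carol    | 1830.72   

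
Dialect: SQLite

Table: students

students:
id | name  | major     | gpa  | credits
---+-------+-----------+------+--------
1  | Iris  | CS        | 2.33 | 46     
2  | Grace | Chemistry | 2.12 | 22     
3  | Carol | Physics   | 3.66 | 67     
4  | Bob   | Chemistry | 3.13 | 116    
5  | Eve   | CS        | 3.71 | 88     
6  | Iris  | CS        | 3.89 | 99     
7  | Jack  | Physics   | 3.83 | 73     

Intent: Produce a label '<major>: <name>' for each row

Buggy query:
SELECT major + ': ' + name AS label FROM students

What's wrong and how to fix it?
Bug: SQLite uses || for string concatenation; + coerces text to numbers (yielding 0)

Fix: Replace + with || to concatenate text

Corrected query:
SELECT major || ': ' || name AS label FROM students

Result:
label           
----------------
CS: Iris        
Chemistry: Grace
Physics: Carol  
Chemistry: Bob  
CS: Eve         
CS: Iris        
Physics: Jack   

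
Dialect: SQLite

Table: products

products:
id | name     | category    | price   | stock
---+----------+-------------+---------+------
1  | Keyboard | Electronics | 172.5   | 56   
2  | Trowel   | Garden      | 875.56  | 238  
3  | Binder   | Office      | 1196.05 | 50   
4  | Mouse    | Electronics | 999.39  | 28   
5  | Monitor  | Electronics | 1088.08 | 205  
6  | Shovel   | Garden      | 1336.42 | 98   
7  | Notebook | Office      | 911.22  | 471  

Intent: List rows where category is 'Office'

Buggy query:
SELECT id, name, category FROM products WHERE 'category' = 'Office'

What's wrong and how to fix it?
Bug: Single quotes denote string literals in SQL; the column name is being compared as a constant string

Fix: Remove the quotes around the column name (or use double quotes for an identifier)

Corrected query:
SELECT id, name, category FROM products WHERE category = 'Office'

Result:
id | name     | category
---+----------+---------
3  | Binder   | Office  
7  | Notebook | Office  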